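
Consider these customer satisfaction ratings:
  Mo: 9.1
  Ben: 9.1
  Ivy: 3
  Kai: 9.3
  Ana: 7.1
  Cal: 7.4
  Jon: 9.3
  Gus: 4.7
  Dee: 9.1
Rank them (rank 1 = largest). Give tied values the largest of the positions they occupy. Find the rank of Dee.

5

Sorted (descending): 9.3, 9.3, 9.1, 9.1, 9.1, 7.4, 7.1, 4.7, 3
The 2 values of 9.3 occupy positions 1–2 → each gets rank 2.
The 3 values of 9.1 occupy positions 3–5 → each gets rank 5.
Dee has value 9.1 → rank 5.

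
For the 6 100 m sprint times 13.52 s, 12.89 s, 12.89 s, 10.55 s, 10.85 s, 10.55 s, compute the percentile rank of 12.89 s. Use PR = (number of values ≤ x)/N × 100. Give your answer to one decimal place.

83.3

N = 6.
Strictly below 12.89: 3. Equal to 12.89: 2.
PR = 5/6 × 100 = 83.3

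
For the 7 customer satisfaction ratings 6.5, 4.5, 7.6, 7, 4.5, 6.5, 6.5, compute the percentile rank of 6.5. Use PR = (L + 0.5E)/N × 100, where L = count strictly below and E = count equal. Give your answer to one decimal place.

50.0

N = 7.
Strictly below 6.5: 2. Equal to 6.5: 3.
PR = (2 + 0.5·3)/7 × 100 = 50.0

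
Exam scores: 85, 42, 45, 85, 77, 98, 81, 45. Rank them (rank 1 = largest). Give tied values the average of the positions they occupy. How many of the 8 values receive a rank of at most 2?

1

Sorted (descending): 98, 85, 85, 81, 77, 45, 45, 42
The 2 values of 85 occupy positions 2–3 → average rank (2+3)/2 = 2.5.
The 2 values of 45 occupy positions 6–7 → average rank (6+7)/2 = 6.5.
Ranks ≤ 2: {1} → 1 value.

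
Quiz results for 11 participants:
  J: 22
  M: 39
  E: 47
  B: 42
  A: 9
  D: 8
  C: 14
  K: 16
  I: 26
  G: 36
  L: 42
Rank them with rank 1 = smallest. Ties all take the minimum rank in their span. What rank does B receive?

Sorted (ascending): 8, 9, 14, 16, 22, 26, 36, 39, 42, 42, 47
The 2 values of 42 occupy positions 9–10 → each gets rank 9.
B has value 42 → rank 9.

9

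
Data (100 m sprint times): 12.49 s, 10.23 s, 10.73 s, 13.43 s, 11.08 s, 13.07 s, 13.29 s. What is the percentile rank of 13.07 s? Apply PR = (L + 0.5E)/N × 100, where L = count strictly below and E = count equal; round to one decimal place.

64.3

N = 7.
Strictly below 13.07: 4. Equal to 13.07: 1.
PR = (4 + 0.5·1)/7 × 100 = 64.3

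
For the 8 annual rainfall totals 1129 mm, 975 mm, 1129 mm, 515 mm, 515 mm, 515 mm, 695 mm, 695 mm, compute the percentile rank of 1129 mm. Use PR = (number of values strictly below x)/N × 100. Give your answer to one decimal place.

N = 8.
Strictly below 1129: 6. Equal to 1129: 2.
PR = 6/8 × 100 = 75.0

75.0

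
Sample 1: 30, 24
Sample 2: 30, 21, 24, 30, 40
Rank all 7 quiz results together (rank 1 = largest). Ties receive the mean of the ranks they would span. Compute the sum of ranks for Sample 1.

Sorted (descending): 40, 30, 30, 30, 24, 24, 21
The 3 values of 30 occupy positions 2–4 → average rank 3.
The 2 values of 24 occupy positions 5–6 → average rank (5+6)/2 = 5.5.
Sample 1 values → pooled ranks: 30→3, 24→5.5
Rank sum = 3 + 5.5 = 8.5

8.5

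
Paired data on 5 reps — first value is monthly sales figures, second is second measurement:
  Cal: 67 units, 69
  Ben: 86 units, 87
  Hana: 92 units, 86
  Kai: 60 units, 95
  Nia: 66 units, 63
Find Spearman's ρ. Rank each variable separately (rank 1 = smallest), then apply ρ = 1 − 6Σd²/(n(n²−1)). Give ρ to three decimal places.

-0.100

Ranks of variable 1: 3, 4, 5, 1, 2
Ranks of variable 2: 2, 4, 3, 5, 1
d = r₁ − r₂: 1, 0, 2, -4, 1
d²: 1, 0, 4, 16, 1; Σd² = 22
ρ = 1 − 6·22/(5·24) = 1 − 132/120 = -0.100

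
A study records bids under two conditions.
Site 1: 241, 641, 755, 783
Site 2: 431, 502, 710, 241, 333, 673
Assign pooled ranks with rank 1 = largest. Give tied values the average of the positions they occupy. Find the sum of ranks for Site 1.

Sorted (descending): 783, 755, 710, 673, 641, 502, 431, 333, 241, 241
The 2 values of 241 occupy positions 9–10 → average rank (9+10)/2 = 9.5.
Site 1 values → pooled ranks: 241→9.5, 641→5, 755→2, 783→1
Rank sum = 9.5 + 5 + 2 + 1 = 17.5

17.5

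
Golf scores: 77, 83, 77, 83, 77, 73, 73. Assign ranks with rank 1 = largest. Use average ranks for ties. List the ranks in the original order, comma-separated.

4, 1.5, 4, 1.5, 4, 6.5, 6.5

Sorted (descending): 83, 83, 77, 77, 77, 73, 73
The 2 values of 83 occupy positions 1–2 → average rank (1+2)/2 = 1.5.
The 3 values of 77 occupy positions 3–5 → average rank 4.
The 2 values of 73 occupy positions 6–7 → average rank (6+7)/2 = 6.5.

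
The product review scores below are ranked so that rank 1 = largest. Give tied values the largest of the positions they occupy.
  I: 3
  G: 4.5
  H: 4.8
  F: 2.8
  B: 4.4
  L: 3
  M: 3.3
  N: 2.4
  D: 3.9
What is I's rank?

Sorted (descending): 4.8, 4.5, 4.4, 3.9, 3.3, 3, 3, 2.8, 2.4
The 2 values of 3 occupy positions 6–7 → each gets rank 7.
I has value 3 → rank 7.

7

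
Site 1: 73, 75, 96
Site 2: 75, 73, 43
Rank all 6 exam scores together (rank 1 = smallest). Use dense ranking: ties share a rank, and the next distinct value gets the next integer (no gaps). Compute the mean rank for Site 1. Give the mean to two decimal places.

Sorted (ascending): 43, 73, 73, 75, 75, 96
The 2 values of 73 share dense rank 2.
The 2 values of 75 share dense rank 3.
Remaining distinct values take the next consecutive integers.
Site 1 values → pooled ranks: 73→2, 75→3, 96→4
Mean rank = (2 + 3 + 4) / 3 = 3.00

3.00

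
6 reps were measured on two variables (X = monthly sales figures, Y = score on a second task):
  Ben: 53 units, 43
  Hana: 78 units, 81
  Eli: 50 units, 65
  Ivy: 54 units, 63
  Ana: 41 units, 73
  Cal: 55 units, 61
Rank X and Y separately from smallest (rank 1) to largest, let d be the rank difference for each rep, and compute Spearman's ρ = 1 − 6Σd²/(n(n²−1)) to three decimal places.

0.029

Ranks of variable 1: 3, 6, 2, 4, 1, 5
Ranks of variable 2: 1, 6, 4, 3, 5, 2
d = r₁ − r₂: 2, 0, -2, 1, -4, 3
d²: 4, 0, 4, 1, 16, 9; Σd² = 34
ρ = 1 − 6·34/(6·35) = 1 − 204/210 = 0.029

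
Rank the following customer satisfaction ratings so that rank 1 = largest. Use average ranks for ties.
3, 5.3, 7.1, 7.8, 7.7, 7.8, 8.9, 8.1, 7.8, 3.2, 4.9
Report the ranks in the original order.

11, 8, 7, 4, 6, 4, 1, 2, 4, 10, 9

Sorted (descending): 8.9, 8.1, 7.8, 7.8, 7.8, 7.7, 7.1, 5.3, 4.9, 3.2, 3
The 3 values of 7.8 occupy positions 3–5 → average rank 4.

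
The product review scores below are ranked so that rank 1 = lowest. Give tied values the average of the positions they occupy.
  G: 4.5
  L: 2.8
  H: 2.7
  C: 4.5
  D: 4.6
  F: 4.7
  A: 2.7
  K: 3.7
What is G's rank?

Sorted (ascending): 2.7, 2.7, 2.8, 3.7, 4.5, 4.5, 4.6, 4.7
The 2 values of 2.7 occupy positions 1–2 → average rank (1+2)/2 = 1.5.
The 2 values of 4.5 occupy positions 5–6 → average rank (5+6)/2 = 5.5.
G has value 4.5 → rank 5.5.

5.5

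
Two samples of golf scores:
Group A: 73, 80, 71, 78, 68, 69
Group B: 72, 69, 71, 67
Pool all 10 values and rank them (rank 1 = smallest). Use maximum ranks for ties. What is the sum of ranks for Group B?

18

Sorted (ascending): 67, 68, 69, 69, 71, 71, 72, 73, 78, 80
The 2 values of 69 occupy positions 3–4 → each gets rank 4.
The 2 values of 71 occupy positions 5–6 → each gets rank 6.
Group B values → pooled ranks: 72→7, 69→4, 71→6, 67→1
Rank sum = 7 + 4 + 6 + 1 = 18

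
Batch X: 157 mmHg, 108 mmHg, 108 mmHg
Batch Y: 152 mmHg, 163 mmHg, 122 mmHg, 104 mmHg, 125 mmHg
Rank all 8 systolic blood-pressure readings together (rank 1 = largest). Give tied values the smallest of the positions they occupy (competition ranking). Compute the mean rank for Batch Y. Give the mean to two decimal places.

4.20

Sorted (descending): 163, 157, 152, 125, 122, 108, 108, 104
The 2 values of 108 occupy positions 6–7 → each gets rank 6.
Batch Y values → pooled ranks: 152→3, 163→1, 122→5, 104→8, 125→4
Mean rank = (3 + 1 + 5 + 8 + 4) / 5 = 4.20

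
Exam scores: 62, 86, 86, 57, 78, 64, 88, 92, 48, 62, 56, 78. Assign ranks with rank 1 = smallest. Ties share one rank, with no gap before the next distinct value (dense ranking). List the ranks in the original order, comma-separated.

Sorted (ascending): 48, 56, 57, 62, 62, 64, 78, 78, 86, 86, 88, 92
The 2 values of 62 share dense rank 4.
The 2 values of 78 share dense rank 6.
The 2 values of 86 share dense rank 7.
Remaining distinct values take the next consecutive integers.

4, 7, 7, 3, 6, 5, 8, 9, 1, 4, 2, 6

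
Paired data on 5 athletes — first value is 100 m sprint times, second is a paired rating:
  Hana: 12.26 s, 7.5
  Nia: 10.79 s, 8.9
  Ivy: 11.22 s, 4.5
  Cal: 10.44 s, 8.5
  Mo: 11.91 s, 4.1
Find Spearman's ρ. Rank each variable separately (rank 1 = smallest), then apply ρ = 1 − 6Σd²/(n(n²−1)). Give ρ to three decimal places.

Ranks of variable 1: 5, 2, 3, 1, 4
Ranks of variable 2: 3, 5, 2, 4, 1
d = r₁ − r₂: 2, -3, 1, -3, 3
d²: 4, 9, 1, 9, 9; Σd² = 32
ρ = 1 − 6·32/(5·24) = 1 − 192/120 = -0.600

-0.600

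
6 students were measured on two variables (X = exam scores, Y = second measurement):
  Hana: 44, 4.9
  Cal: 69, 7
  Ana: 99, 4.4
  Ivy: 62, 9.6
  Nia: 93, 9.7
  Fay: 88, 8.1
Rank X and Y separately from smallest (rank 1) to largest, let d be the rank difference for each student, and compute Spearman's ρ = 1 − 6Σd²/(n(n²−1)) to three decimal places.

-0.029

Ranks of variable 1: 1, 3, 6, 2, 5, 4
Ranks of variable 2: 2, 3, 1, 5, 6, 4
d = r₁ − r₂: -1, 0, 5, -3, -1, 0
d²: 1, 0, 25, 9, 1, 0; Σd² = 36
ρ = 1 − 6·36/(6·35) = 1 − 216/210 = -0.029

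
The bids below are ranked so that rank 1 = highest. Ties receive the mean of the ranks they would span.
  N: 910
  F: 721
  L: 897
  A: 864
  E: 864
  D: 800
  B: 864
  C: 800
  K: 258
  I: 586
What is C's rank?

Sorted (descending): 910, 897, 864, 864, 864, 800, 800, 721, 586, 258
The 3 values of 864 occupy positions 3–5 → average rank 4.
The 2 values of 800 occupy positions 6–7 → average rank (6+7)/2 = 6.5.
C has value 800 → rank 6.5.

6.5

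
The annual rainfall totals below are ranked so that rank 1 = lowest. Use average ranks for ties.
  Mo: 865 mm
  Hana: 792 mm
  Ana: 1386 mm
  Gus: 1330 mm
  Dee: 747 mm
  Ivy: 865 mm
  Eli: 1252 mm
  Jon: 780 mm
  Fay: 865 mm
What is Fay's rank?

Sorted (ascending): 747, 780, 792, 865, 865, 865, 1252, 1330, 1386
The 3 values of 865 occupy positions 4–6 → average rank 5.
Fay has value 865 mm → rank 5.

5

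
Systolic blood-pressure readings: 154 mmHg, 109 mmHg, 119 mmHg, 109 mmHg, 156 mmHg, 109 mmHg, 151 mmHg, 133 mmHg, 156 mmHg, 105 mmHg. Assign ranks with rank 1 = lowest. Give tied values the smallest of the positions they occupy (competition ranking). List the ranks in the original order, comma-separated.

Sorted (ascending): 105, 109, 109, 109, 119, 133, 151, 154, 156, 156
The 3 values of 109 occupy positions 2–4 → each gets rank 2.
The 2 values of 156 occupy positions 9–10 → each gets rank 9.

8, 2, 5, 2, 9, 2, 7, 6, 9, 1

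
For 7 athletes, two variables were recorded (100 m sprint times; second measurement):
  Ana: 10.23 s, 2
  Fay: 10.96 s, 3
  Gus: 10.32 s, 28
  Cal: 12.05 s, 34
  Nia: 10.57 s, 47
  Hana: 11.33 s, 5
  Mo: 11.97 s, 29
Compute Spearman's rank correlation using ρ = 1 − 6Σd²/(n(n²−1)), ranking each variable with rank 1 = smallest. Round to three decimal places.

0.464

Ranks of variable 1: 1, 4, 2, 7, 3, 5, 6
Ranks of variable 2: 1, 2, 4, 6, 7, 3, 5
d = r₁ − r₂: 0, 2, -2, 1, -4, 2, 1
d²: 0, 4, 4, 1, 16, 4, 1; Σd² = 30
ρ = 1 − 6·30/(7·48) = 1 − 180/336 = 0.464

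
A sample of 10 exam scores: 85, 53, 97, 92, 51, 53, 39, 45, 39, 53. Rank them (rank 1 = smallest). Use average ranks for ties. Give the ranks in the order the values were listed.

8, 6, 10, 9, 4, 6, 1.5, 3, 1.5, 6

Sorted (ascending): 39, 39, 45, 51, 53, 53, 53, 85, 92, 97
The 2 values of 39 occupy positions 1–2 → average rank (1+2)/2 = 1.5.
The 3 values of 53 occupy positions 5–7 → average rank 6.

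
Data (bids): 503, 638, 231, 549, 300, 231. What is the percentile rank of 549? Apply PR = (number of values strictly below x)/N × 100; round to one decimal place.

N = 6.
Strictly below 549: 4. Equal to 549: 1.
PR = 4/6 × 100 = 66.7

66.7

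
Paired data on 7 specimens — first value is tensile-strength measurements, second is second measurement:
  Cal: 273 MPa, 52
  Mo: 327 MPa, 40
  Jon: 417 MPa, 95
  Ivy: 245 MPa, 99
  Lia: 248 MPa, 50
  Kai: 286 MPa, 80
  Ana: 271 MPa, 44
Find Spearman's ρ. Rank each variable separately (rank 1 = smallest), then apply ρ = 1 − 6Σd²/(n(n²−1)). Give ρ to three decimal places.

-0.143

Ranks of variable 1: 4, 6, 7, 1, 2, 5, 3
Ranks of variable 2: 4, 1, 6, 7, 3, 5, 2
d = r₁ − r₂: 0, 5, 1, -6, -1, 0, 1
d²: 0, 25, 1, 36, 1, 0, 1; Σd² = 64
ρ = 1 − 6·64/(7·48) = 1 − 384/336 = -0.143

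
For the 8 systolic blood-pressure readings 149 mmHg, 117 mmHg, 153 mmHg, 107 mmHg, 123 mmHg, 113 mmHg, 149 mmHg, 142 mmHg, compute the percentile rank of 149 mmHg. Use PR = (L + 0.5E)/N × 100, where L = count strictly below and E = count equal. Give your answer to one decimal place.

N = 8.
Strictly below 149: 5. Equal to 149: 2.
PR = (5 + 0.5·2)/8 × 100 = 75.0

75.0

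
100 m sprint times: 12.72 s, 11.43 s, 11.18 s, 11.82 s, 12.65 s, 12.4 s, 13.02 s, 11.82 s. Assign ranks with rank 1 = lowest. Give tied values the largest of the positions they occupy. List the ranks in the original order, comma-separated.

7, 2, 1, 4, 6, 5, 8, 4

Sorted (ascending): 11.18, 11.43, 11.82, 11.82, 12.4, 12.65, 12.72, 13.02
The 2 values of 11.82 occupy positions 3–4 → each gets rank 4.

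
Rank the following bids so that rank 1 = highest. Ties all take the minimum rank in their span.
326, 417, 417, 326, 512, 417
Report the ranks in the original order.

Sorted (descending): 512, 417, 417, 417, 326, 326
The 3 values of 417 occupy positions 2–4 → each gets rank 2.
The 2 values of 326 occupy positions 5–6 → each gets rank 5.

5, 2, 2, 5, 1, 2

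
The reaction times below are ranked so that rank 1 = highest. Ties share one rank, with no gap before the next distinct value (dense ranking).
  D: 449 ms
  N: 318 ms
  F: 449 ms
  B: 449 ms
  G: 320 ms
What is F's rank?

Sorted (descending): 449, 449, 449, 320, 318
The 3 values of 449 share dense rank 1.
Remaining distinct values take the next consecutive integers.
F has value 449 ms → rank 1.

1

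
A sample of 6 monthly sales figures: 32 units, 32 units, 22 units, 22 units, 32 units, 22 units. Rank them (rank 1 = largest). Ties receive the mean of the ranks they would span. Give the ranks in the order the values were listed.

Sorted (descending): 32, 32, 32, 22, 22, 22
The 3 values of 32 occupy positions 1–3 → average rank 2.
The 3 values of 22 occupy positions 4–6 → average rank 5.

2, 2, 5, 5, 2, 5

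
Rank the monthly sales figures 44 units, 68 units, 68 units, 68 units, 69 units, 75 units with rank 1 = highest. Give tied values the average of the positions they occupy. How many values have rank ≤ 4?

5

Sorted (descending): 75, 69, 68, 68, 68, 44
The 3 values of 68 occupy positions 3–5 → average rank 4.
Ranks ≤ 4: {1, 2, 4, 4, 4} → 5 values.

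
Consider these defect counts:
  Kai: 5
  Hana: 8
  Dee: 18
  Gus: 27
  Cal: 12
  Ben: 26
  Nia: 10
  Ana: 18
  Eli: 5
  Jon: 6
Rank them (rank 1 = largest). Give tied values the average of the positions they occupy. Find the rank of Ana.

Sorted (descending): 27, 26, 18, 18, 12, 10, 8, 6, 5, 5
The 2 values of 18 occupy positions 3–4 → average rank (3+4)/2 = 3.5.
The 2 values of 5 occupy positions 9–10 → average rank (9+10)/2 = 9.5.
Ana has value 18 → rank 3.5.

3.5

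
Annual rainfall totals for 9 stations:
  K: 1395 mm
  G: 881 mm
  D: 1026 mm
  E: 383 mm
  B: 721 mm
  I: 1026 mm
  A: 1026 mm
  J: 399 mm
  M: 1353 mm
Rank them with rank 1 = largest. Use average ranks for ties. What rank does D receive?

4

Sorted (descending): 1395, 1353, 1026, 1026, 1026, 881, 721, 399, 383
The 3 values of 1026 occupy positions 3–5 → average rank 4.
D has value 1026 mm → rank 4.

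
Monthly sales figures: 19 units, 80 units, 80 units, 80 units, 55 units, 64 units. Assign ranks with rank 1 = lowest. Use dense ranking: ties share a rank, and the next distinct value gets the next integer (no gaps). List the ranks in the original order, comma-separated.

1, 4, 4, 4, 2, 3

Sorted (ascending): 19, 55, 64, 80, 80, 80
The 3 values of 80 share dense rank 4.
Remaining distinct values take the next consecutive integers.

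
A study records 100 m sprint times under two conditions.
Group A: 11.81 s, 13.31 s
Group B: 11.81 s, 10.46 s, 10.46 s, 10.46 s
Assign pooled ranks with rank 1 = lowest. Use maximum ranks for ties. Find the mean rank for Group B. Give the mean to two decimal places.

3.50

Sorted (ascending): 10.46, 10.46, 10.46, 11.81, 11.81, 13.31
The 3 values of 10.46 occupy positions 1–3 → each gets rank 3.
The 2 values of 11.81 occupy positions 4–5 → each gets rank 5.
Group B values → pooled ranks: 11.81→5, 10.46→3, 10.46→3, 10.46→3
Mean rank = (5 + 3 + 3 + 3) / 4 = 3.50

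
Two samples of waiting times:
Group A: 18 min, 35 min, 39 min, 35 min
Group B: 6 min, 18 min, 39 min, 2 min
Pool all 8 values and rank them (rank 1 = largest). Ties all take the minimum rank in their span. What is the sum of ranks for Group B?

21

Sorted (descending): 39, 39, 35, 35, 18, 18, 6, 2
The 2 values of 39 occupy positions 1–2 → each gets rank 1.
The 2 values of 35 occupy positions 3–4 → each gets rank 3.
The 2 values of 18 occupy positions 5–6 → each gets rank 5.
Group B values → pooled ranks: 6→7, 18→5, 39→1, 2→8
Rank sum = 7 + 5 + 1 + 8 = 21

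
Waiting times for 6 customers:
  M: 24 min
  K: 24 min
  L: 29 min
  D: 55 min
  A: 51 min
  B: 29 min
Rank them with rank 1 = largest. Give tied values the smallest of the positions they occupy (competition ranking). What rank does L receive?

3

Sorted (descending): 55, 51, 29, 29, 24, 24
The 2 values of 29 occupy positions 3–4 → each gets rank 3.
The 2 values of 24 occupy positions 5–6 → each gets rank 5.
L has value 29 min → rank 3.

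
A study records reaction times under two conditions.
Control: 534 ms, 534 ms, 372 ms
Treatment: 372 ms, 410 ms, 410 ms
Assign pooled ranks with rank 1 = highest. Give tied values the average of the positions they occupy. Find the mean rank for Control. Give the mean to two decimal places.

Sorted (descending): 534, 534, 410, 410, 372, 372
The 2 values of 534 occupy positions 1–2 → average rank (1+2)/2 = 1.5.
The 2 values of 410 occupy positions 3–4 → average rank (3+4)/2 = 3.5.
The 2 values of 372 occupy positions 5–6 → average rank (5+6)/2 = 5.5.
Control values → pooled ranks: 534→1.5, 534→1.5, 372→5.5
Mean rank = (1.5 + 1.5 + 5.5) / 3 = 2.83

2.83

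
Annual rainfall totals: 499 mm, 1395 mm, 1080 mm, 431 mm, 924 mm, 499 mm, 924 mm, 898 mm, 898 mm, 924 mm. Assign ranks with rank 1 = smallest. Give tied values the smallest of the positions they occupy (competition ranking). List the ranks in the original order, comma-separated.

Sorted (ascending): 431, 499, 499, 898, 898, 924, 924, 924, 1080, 1395
The 2 values of 499 occupy positions 2–3 → each gets rank 2.
The 2 values of 898 occupy positions 4–5 → each gets rank 4.
The 3 values of 924 occupy positions 6–8 → each gets rank 6.

2, 10, 9, 1, 6, 2, 6, 4, 4, 6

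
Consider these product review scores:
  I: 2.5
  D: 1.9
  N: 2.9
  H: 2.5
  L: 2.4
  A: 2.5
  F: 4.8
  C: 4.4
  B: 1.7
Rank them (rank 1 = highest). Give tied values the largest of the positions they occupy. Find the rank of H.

6

Sorted (descending): 4.8, 4.4, 2.9, 2.5, 2.5, 2.5, 2.4, 1.9, 1.7
The 3 values of 2.5 occupy positions 4–6 → each gets rank 6.
H has value 2.5 → rank 6.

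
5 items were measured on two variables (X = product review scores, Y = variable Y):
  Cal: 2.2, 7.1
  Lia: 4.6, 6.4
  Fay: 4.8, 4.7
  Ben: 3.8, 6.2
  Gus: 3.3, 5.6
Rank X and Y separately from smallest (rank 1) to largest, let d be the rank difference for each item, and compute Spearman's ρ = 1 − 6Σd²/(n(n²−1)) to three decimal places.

Ranks of variable 1: 1, 4, 5, 3, 2
Ranks of variable 2: 5, 4, 1, 3, 2
d = r₁ − r₂: -4, 0, 4, 0, 0
d²: 16, 0, 16, 0, 0; Σd² = 32
ρ = 1 − 6·32/(5·24) = 1 − 192/120 = -0.600

-0.600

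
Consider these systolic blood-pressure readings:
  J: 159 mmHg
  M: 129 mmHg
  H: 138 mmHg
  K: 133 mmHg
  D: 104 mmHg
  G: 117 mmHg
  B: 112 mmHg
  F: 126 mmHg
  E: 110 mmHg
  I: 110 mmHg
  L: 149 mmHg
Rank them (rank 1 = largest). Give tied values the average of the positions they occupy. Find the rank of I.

Sorted (descending): 159, 149, 138, 133, 129, 126, 117, 112, 110, 110, 104
The 2 values of 110 occupy positions 9–10 → average rank (9+10)/2 = 9.5.
I has value 110 mmHg → rank 9.5.

9.5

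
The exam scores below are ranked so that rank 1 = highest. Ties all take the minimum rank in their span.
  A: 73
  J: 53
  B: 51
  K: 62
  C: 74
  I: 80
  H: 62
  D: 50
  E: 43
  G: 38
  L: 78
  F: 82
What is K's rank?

Sorted (descending): 82, 80, 78, 74, 73, 62, 62, 53, 51, 50, 43, 38
The 2 values of 62 occupy positions 6–7 → each gets rank 6.
K has value 62 → rank 6.

6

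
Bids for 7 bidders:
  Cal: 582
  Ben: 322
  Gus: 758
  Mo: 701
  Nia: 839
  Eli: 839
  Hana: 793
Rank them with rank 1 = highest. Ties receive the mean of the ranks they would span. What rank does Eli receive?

Sorted (descending): 839, 839, 793, 758, 701, 582, 322
The 2 values of 839 occupy positions 1–2 → average rank (1+2)/2 = 1.5.
Eli has value 839 → rank 1.5.

1.5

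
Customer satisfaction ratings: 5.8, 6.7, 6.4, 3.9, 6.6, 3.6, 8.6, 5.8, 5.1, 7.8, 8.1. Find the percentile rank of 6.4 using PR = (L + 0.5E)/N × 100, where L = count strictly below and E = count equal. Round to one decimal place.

50.0

N = 11.
Strictly below 6.4: 5. Equal to 6.4: 1.
PR = (5 + 0.5·1)/11 × 100 = 50.0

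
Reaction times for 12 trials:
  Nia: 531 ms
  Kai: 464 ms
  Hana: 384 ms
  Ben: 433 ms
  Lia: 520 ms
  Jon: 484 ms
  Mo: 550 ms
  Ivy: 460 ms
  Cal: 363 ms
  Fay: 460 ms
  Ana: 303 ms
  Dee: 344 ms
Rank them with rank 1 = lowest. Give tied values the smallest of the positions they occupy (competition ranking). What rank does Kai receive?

Sorted (ascending): 303, 344, 363, 384, 433, 460, 460, 464, 484, 520, 531, 550
The 2 values of 460 occupy positions 6–7 → each gets rank 6.
Kai has value 464 ms → rank 8.

8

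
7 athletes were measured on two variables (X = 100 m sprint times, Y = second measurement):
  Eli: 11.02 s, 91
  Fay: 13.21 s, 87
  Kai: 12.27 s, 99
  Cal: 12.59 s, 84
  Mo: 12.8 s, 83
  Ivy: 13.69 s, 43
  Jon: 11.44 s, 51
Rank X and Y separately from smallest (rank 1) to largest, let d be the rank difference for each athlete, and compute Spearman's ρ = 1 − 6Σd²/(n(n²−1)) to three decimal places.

-0.464

Ranks of variable 1: 1, 6, 3, 4, 5, 7, 2
Ranks of variable 2: 6, 5, 7, 4, 3, 1, 2
d = r₁ − r₂: -5, 1, -4, 0, 2, 6, 0
d²: 25, 1, 16, 0, 4, 36, 0; Σd² = 82
ρ = 1 − 6·82/(7·48) = 1 − 492/336 = -0.464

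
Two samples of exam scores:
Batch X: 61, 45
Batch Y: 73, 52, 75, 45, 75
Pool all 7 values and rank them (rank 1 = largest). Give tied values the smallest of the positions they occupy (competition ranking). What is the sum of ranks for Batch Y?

Sorted (descending): 75, 75, 73, 61, 52, 45, 45
The 2 values of 75 occupy positions 1–2 → each gets rank 1.
The 2 values of 45 occupy positions 6–7 → each gets rank 6.
Batch Y values → pooled ranks: 73→3, 52→5, 75→1, 45→6, 75→1
Rank sum = 3 + 5 + 1 + 6 + 1 = 16

16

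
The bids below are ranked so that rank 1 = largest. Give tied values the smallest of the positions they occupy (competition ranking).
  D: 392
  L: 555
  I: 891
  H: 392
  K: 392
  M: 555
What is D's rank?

Sorted (descending): 891, 555, 555, 392, 392, 392
The 2 values of 555 occupy positions 2–3 → each gets rank 2.
The 3 values of 392 occupy positions 4–6 → each gets rank 4.
D has value 392 → rank 4.

4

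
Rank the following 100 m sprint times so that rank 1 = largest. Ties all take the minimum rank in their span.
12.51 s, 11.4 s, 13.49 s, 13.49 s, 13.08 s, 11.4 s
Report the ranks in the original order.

Sorted (descending): 13.49, 13.49, 13.08, 12.51, 11.4, 11.4
The 2 values of 13.49 occupy positions 1–2 → each gets rank 1.
The 2 values of 11.4 occupy positions 5–6 → each gets rank 5.

4, 5, 1, 1, 3, 5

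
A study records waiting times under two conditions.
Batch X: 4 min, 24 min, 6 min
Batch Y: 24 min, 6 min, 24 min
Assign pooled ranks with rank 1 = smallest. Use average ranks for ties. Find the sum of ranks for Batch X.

8.5

Sorted (ascending): 4, 6, 6, 24, 24, 24
The 2 values of 6 occupy positions 2–3 → average rank (2+3)/2 = 2.5.
The 3 values of 24 occupy positions 4–6 → average rank 5.
Batch X values → pooled ranks: 4→1, 24→5, 6→2.5
Rank sum = 1 + 5 + 2.5 = 8.5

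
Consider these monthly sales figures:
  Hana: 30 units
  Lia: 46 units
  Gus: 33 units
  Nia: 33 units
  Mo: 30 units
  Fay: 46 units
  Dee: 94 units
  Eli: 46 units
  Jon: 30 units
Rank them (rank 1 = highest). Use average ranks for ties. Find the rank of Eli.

Sorted (descending): 94, 46, 46, 46, 33, 33, 30, 30, 30
The 3 values of 46 occupy positions 2–4 → average rank 3.
The 2 values of 33 occupy positions 5–6 → average rank (5+6)/2 = 5.5.
The 3 values of 30 occupy positions 7–9 → average rank 8.
Eli has value 46 units → rank 3.

3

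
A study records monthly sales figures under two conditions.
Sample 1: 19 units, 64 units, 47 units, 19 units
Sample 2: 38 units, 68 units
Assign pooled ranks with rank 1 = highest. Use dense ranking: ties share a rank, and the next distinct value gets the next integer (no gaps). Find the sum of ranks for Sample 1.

Sorted (descending): 68, 64, 47, 38, 19, 19
The 2 values of 19 share dense rank 5.
Remaining distinct values take the next consecutive integers.
Sample 1 values → pooled ranks: 19→5, 64→2, 47→3, 19→5
Rank sum = 5 + 2 + 3 + 5 = 15

15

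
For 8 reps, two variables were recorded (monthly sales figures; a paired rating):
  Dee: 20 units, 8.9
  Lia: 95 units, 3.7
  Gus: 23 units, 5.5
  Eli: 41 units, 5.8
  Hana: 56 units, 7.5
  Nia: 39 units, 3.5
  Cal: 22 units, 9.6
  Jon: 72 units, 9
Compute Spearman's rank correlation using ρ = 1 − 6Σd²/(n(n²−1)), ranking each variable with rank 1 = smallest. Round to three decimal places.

-0.286

Ranks of variable 1: 1, 8, 3, 5, 6, 4, 2, 7
Ranks of variable 2: 6, 2, 3, 4, 5, 1, 8, 7
d = r₁ − r₂: -5, 6, 0, 1, 1, 3, -6, 0
d²: 25, 36, 0, 1, 1, 9, 36, 0; Σd² = 108
ρ = 1 − 6·108/(8·63) = 1 − 648/504 = -0.286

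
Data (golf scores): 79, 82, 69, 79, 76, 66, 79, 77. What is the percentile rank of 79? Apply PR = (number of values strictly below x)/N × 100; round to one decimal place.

50.0

N = 8.
Strictly below 79: 4. Equal to 79: 3.
PR = 4/8 × 100 = 50.0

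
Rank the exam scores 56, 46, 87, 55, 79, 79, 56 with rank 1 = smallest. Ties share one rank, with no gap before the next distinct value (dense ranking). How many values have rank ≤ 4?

Sorted (ascending): 46, 55, 56, 56, 79, 79, 87
The 2 values of 56 share dense rank 3.
The 2 values of 79 share dense rank 4.
Remaining distinct values take the next consecutive integers.
Ranks ≤ 4: {1, 2, 3, 3, 4, 4} → 6 values.

6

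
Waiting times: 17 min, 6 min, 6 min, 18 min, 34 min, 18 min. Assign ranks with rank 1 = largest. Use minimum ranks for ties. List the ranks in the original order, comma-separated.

Sorted (descending): 34, 18, 18, 17, 6, 6
The 2 values of 18 occupy positions 2–3 → each gets rank 2.
The 2 values of 6 occupy positions 5–6 → each gets rank 5.

4, 5, 5, 2, 1, 2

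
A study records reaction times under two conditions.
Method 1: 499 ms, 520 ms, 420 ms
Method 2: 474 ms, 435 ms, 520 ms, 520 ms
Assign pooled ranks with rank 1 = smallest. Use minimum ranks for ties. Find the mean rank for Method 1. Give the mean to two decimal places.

3.33

Sorted (ascending): 420, 435, 474, 499, 520, 520, 520
The 3 values of 520 occupy positions 5–7 → each gets rank 5.
Method 1 values → pooled ranks: 499→4, 520→5, 420→1
Mean rank = (4 + 5 + 1) / 3 = 3.33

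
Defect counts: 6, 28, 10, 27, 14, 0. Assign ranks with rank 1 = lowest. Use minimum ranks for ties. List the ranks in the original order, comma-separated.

Sorted (ascending): 0, 6, 10, 14, 27, 28
No ties — each value takes its position as its rank.

2, 6, 3, 5, 4, 1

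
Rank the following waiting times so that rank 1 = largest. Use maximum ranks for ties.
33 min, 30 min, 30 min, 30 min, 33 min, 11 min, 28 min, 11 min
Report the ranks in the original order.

2, 5, 5, 5, 2, 8, 6, 8

Sorted (descending): 33, 33, 30, 30, 30, 28, 11, 11
The 2 values of 33 occupy positions 1–2 → each gets rank 2.
The 3 values of 30 occupy positions 3–5 → each gets rank 5.
The 2 values of 11 occupy positions 7–8 → each gets rank 8.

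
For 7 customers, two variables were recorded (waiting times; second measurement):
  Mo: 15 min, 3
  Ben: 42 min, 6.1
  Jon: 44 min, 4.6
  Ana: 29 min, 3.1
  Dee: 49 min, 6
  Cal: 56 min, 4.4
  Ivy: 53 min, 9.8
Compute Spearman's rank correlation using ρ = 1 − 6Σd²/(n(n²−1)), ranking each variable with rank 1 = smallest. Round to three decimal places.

Ranks of variable 1: 1, 3, 4, 2, 5, 7, 6
Ranks of variable 2: 1, 6, 4, 2, 5, 3, 7
d = r₁ − r₂: 0, -3, 0, 0, 0, 4, -1
d²: 0, 9, 0, 0, 0, 16, 1; Σd² = 26
ρ = 1 − 6·26/(7·48) = 1 − 156/336 = 0.536

0.536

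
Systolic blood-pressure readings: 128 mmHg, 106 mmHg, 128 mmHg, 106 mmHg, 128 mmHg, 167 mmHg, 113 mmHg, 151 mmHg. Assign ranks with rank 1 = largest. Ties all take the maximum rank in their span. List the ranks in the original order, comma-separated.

5, 8, 5, 8, 5, 1, 6, 2

Sorted (descending): 167, 151, 128, 128, 128, 113, 106, 106
The 3 values of 128 occupy positions 3–5 → each gets rank 5.
The 2 values of 106 occupy positions 7–8 → each gets rank 8.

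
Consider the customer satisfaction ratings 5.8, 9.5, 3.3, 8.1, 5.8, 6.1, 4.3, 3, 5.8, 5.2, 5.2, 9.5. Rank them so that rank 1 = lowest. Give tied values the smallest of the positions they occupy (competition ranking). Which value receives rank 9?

Sorted (ascending): 3, 3.3, 4.3, 5.2, 5.2, 5.8, 5.8, 5.8, 6.1, 8.1, 9.5, 9.5
The 2 values of 5.2 occupy positions 4–5 → each gets rank 4.
The 3 values of 5.8 occupy positions 6–8 → each gets rank 6.
The 2 values of 9.5 occupy positions 11–12 → each gets rank 11.
Rank 9 → value 6.1.

6.1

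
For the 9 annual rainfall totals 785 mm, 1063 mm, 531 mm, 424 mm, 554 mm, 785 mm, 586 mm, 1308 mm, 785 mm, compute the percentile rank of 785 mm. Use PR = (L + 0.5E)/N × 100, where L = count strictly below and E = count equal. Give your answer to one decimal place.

61.1

N = 9.
Strictly below 785: 4. Equal to 785: 3.
PR = (4 + 0.5·3)/9 × 100 = 61.1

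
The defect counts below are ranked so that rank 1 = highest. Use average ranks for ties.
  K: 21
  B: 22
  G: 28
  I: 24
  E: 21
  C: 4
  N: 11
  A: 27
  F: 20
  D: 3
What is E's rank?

5.5

Sorted (descending): 28, 27, 24, 22, 21, 21, 20, 11, 4, 3
The 2 values of 21 occupy positions 5–6 → average rank (5+6)/2 = 5.5.
E has value 21 → rank 5.5.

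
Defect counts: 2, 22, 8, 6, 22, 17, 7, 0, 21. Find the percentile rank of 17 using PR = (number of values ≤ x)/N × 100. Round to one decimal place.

66.7

N = 9.
Strictly below 17: 5. Equal to 17: 1.
PR = 6/9 × 100 = 66.7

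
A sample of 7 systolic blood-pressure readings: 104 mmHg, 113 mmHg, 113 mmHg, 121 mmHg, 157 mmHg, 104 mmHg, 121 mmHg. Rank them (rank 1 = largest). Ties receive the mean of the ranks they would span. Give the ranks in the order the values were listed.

6.5, 4.5, 4.5, 2.5, 1, 6.5, 2.5

Sorted (descending): 157, 121, 121, 113, 113, 104, 104
The 2 values of 121 occupy positions 2–3 → average rank (2+3)/2 = 2.5.
The 2 values of 113 occupy positions 4–5 → average rank (4+5)/2 = 4.5.
The 2 values of 104 occupy positions 6–7 → average rank (6+7)/2 = 6.5.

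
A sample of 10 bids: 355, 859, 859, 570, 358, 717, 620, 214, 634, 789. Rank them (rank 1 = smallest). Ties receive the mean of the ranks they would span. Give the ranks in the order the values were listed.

Sorted (ascending): 214, 355, 358, 570, 620, 634, 717, 789, 859, 859
The 2 values of 859 occupy positions 9–10 → average rank (9+10)/2 = 9.5.

2, 9.5, 9.5, 4, 3, 7, 5, 1, 6, 8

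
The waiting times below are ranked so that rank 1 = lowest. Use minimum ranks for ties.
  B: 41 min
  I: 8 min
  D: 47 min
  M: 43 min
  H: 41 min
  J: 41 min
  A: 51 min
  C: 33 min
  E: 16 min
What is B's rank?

4

Sorted (ascending): 8, 16, 33, 41, 41, 41, 43, 47, 51
The 3 values of 41 occupy positions 4–6 → each gets rank 4.
B has value 41 min → rank 4.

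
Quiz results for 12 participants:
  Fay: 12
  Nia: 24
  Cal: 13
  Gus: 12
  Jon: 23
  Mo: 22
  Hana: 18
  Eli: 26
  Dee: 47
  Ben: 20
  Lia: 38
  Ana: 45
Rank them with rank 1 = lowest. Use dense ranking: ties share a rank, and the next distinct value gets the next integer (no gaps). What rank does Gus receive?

1

Sorted (ascending): 12, 12, 13, 18, 20, 22, 23, 24, 26, 38, 45, 47
The 2 values of 12 share dense rank 1.
Remaining distinct values take the next consecutive integers.
Gus has value 12 → rank 1.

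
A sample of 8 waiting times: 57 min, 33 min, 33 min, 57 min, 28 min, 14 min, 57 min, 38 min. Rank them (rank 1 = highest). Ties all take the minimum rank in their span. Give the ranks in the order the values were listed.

Sorted (descending): 57, 57, 57, 38, 33, 33, 28, 14
The 3 values of 57 occupy positions 1–3 → each gets rank 1.
The 2 values of 33 occupy positions 5–6 → each gets rank 5.

1, 5, 5, 1, 7, 8, 1, 4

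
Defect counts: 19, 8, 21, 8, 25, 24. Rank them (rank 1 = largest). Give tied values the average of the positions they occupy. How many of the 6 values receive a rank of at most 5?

Sorted (descending): 25, 24, 21, 19, 8, 8
The 2 values of 8 occupy positions 5–6 → average rank (5+6)/2 = 5.5.
Ranks ≤ 5: {1, 2, 3, 4} → 4 values.

4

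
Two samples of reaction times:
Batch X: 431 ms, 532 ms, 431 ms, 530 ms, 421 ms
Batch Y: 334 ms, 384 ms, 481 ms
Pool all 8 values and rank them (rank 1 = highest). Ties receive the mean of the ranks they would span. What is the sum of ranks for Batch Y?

Sorted (descending): 532, 530, 481, 431, 431, 421, 384, 334
The 2 values of 431 occupy positions 4–5 → average rank (4+5)/2 = 4.5.
Batch Y values → pooled ranks: 334→8, 384→7, 481→3
Rank sum = 8 + 7 + 3 = 18

18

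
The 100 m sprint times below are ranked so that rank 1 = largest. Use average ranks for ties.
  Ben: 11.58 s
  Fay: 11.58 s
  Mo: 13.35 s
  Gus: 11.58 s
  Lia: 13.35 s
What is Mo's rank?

Sorted (descending): 13.35, 13.35, 11.58, 11.58, 11.58
The 2 values of 13.35 occupy positions 1–2 → average rank (1+2)/2 = 1.5.
The 3 values of 11.58 occupy positions 3–5 → average rank 4.
Mo has value 13.35 s → rank 1.5.

1.5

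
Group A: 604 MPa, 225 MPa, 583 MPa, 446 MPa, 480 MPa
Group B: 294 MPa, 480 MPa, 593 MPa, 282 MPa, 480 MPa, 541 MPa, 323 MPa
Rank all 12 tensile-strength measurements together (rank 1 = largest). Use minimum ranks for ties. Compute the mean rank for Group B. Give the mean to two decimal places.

Sorted (descending): 604, 593, 583, 541, 480, 480, 480, 446, 323, 294, 282, 225
The 3 values of 480 occupy positions 5–7 → each gets rank 5.
Group B values → pooled ranks: 294→10, 480→5, 593→2, 282→11, 480→5, 541→4, 323→9
Mean rank = (10 + 5 + 2 + 11 + 5 + 4 + 9) / 7 = 6.57

6.57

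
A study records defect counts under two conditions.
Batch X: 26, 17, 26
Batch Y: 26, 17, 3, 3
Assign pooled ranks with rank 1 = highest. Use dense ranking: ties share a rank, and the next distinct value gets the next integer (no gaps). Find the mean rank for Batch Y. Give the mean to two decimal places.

2.25

Sorted (descending): 26, 26, 26, 17, 17, 3, 3
The 3 values of 26 share dense rank 1.
The 2 values of 17 share dense rank 2.
The 2 values of 3 share dense rank 3.
Batch Y values → pooled ranks: 26→1, 17→2, 3→3, 3→3
Mean rank = (1 + 2 + 3 + 3) / 4 = 2.25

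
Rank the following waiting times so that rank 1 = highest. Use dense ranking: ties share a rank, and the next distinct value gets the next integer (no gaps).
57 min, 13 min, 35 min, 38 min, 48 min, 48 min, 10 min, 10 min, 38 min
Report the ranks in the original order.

1, 5, 4, 3, 2, 2, 6, 6, 3

Sorted (descending): 57, 48, 48, 38, 38, 35, 13, 10, 10
The 2 values of 48 share dense rank 2.
The 2 values of 38 share dense rank 3.
The 2 values of 10 share dense rank 6.
Remaining distinct values take the next consecutive integers.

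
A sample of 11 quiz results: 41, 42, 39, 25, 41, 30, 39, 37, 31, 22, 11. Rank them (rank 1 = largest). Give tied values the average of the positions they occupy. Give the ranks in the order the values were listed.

2.5, 1, 4.5, 9, 2.5, 8, 4.5, 6, 7, 10, 11

Sorted (descending): 42, 41, 41, 39, 39, 37, 31, 30, 25, 22, 11
The 2 values of 41 occupy positions 2–3 → average rank (2+3)/2 = 2.5.
The 2 values of 39 occupy positions 4–5 → average rank (4+5)/2 = 4.5.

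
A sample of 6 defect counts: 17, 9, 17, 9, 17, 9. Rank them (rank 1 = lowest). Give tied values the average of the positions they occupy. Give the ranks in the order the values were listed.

Sorted (ascending): 9, 9, 9, 17, 17, 17
The 3 values of 9 occupy positions 1–3 → average rank 2.
The 3 values of 17 occupy positions 4–6 → average rank 5.

5, 2, 5, 2, 5, 2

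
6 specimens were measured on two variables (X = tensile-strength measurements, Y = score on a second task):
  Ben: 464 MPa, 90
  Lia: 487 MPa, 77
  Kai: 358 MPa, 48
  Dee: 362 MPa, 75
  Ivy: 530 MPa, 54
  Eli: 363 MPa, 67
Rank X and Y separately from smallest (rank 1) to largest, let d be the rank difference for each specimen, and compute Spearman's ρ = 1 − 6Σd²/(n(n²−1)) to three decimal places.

Ranks of variable 1: 4, 5, 1, 2, 6, 3
Ranks of variable 2: 6, 5, 1, 4, 2, 3
d = r₁ − r₂: -2, 0, 0, -2, 4, 0
d²: 4, 0, 0, 4, 16, 0; Σd² = 24
ρ = 1 − 6·24/(6·35) = 1 − 144/210 = 0.314

0.314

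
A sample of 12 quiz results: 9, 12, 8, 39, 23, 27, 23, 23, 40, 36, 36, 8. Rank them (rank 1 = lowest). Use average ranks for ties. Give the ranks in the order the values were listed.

3, 4, 1.5, 11, 6, 8, 6, 6, 12, 9.5, 9.5, 1.5

Sorted (ascending): 8, 8, 9, 12, 23, 23, 23, 27, 36, 36, 39, 40
The 2 values of 8 occupy positions 1–2 → average rank (1+2)/2 = 1.5.
The 3 values of 23 occupy positions 5–7 → average rank 6.
The 2 values of 36 occupy positions 9–10 → average rank (9+10)/2 = 9.5.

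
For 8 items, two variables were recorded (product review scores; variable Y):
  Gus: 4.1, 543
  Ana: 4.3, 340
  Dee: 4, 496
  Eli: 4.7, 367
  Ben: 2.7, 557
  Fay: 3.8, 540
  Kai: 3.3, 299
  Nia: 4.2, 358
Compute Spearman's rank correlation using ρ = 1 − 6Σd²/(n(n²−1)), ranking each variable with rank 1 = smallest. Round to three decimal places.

Ranks of variable 1: 5, 7, 4, 8, 1, 3, 2, 6
Ranks of variable 2: 7, 2, 5, 4, 8, 6, 1, 3
d = r₁ − r₂: -2, 5, -1, 4, -7, -3, 1, 3
d²: 4, 25, 1, 16, 49, 9, 1, 9; Σd² = 114
ρ = 1 − 6·114/(8·63) = 1 − 684/504 = -0.357

-0.357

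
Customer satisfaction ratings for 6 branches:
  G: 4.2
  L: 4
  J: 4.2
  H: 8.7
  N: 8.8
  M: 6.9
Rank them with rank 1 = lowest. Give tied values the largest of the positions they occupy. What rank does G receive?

Sorted (ascending): 4, 4.2, 4.2, 6.9, 8.7, 8.8
The 2 values of 4.2 occupy positions 2–3 → each gets rank 3.
G has value 4.2 → rank 3.

3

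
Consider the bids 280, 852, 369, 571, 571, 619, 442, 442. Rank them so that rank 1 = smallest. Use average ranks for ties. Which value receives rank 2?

Sorted (ascending): 280, 369, 442, 442, 571, 571, 619, 852
The 2 values of 442 occupy positions 3–4 → average rank (3+4)/2 = 3.5.
The 2 values of 571 occupy positions 5–6 → average rank (5+6)/2 = 5.5.
Rank 2 → value 369.

369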